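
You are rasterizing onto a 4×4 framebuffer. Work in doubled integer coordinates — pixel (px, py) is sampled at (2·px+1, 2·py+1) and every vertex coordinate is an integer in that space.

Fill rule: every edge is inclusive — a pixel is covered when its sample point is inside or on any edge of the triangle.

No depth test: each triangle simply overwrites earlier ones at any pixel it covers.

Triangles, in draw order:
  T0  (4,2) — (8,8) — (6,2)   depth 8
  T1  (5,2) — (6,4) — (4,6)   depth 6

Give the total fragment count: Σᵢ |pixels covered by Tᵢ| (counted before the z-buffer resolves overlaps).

T0:
  2·area = 12  (B↔C swapped to make it positive)
  edge (4, 2)→(6, 2): d=(2,0) inclusive
  edge (6, 2)→(8, 8): d=(2,6) inclusive
  edge (8, 8)→(4, 2): d=(-4,-6) inclusive
    (2,1)@(5, 3): e=[2,8,2] → #
    (3,1)@(7, 3): e=[2,-4,14] → ·
    (2,2)@(5, 5): e=[6,12,-6] → ·
    (3,2)@(7, 5): e=[6,0,6] → #  [on edge]
    (3,3)@(7, 7): e=[10,4,-2] → ·
  covered (2 px):
    · · · ·
    · · # ·
    · · · #
    · · · ·
T1:
  2·area = 6
  edge (5, 2)→(6, 4): d=(1,2) inclusive
  edge (6, 4)→(4, 6): d=(-2,2) inclusive
  edge (4, 6)→(5, 2): d=(1,-4) inclusive
    (2,1)@(5, 3): e=[1,4,1] → #
    (3,1)@(7, 3): e=[-3,0,9] → ·  [on edge]
    (2,2)@(5, 5): e=[3,0,3] → #  [on edge]
    (3,2)@(7, 5): e=[-1,-4,11] → ·
    (1,3)@(3, 7): e=[9,0,-3] → ·  [on edge]
    (2,3)@(5, 7): e=[5,-4,5] → ·
  covered (2 px):
    · · · ·
    · · # ·
    · · # ·
    · · · ·

Final: 4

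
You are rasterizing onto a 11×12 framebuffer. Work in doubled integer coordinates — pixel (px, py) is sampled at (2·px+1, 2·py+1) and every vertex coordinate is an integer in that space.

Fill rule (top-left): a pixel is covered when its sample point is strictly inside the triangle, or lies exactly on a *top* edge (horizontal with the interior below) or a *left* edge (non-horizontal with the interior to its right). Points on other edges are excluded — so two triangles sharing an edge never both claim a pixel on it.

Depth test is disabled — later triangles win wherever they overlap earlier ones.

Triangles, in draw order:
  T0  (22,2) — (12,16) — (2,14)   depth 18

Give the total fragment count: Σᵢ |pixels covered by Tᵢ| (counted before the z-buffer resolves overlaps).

T0:
  2·area = 160
  edge (22, 2)→(12, 16): d=(-10,14) right/bottom  bias=-1
  edge (12, 16)→(2, 14): d=(-10,-2) top-left  bias=+0
  edge (2, 14)→(22, 2): d=(20,-12) top-left  bias=+0
    (10,1)@(21, 3): e=[4,148,8] → █
    (8,2)@(17, 5): e=[40,120,0] → █  [on edge]
    (9,2)@(19, 5): e=[12,124,24] → █
    (10,2)@(21, 5): e=[-16,128,48] → ·
    (7,3)@(15, 7): e=[48,96,16] → █
    (9,3)@(19, 7): e=[-8,104,64] → ·
    (5,4)@(11, 9): e=[84,68,8] → █
    (6,4)@(13, 9): e=[56,72,32] → █
    (8,4)@(17, 9): e=[0,80,80] → ·  [on edge]
    (3,5)@(7, 11): e=[120,40,0] → █  [on edge]
    (4,5)@(9, 11): e=[92,44,24] → █
    (8,5)@(17, 11): e=[-20,60,120] → ·
    (3,7)@(7, 15): e=[80,0,80] → █  [on edge]
    (8,8)@(17, 17): e=[-80,0,240] → ·  [on edge]
    (3,11)@(7, 23): e=[0,-80,240] → ·  [on edge]
  covered (21 px):
    · · · · · · · · · · ·
    · · · · · · · · · · █
    · · · · · · · · █ █ ·
    · · · · · · · █ █ · ·
    · · · · · █ █ █ · · ·
    · · · █ █ █ █ █ · · ·
    · · █ █ █ █ █ · · · ·
    · · · █ █ █ · · · · ·
    · · · · · · · · · · ·
    · · · · · · · · · · ·
    · · · · · · · · · · ·
    · · · · · · · · · · ·

Final: 21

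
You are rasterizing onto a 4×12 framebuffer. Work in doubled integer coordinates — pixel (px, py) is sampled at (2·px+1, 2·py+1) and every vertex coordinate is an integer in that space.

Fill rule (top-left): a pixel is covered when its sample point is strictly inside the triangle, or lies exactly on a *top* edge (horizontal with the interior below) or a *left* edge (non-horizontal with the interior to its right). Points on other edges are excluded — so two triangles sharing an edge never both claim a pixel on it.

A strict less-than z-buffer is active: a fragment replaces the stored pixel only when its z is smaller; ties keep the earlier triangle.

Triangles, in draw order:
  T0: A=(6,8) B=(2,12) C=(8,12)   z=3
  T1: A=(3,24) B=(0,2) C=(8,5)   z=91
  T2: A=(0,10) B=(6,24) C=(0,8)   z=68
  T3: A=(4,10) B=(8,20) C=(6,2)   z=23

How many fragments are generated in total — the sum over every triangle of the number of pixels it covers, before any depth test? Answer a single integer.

T0:
  2·area = 24  (B↔C swapped to make it positive)
  edge (6, 8)→(8, 12): d=(2,4) right/bottom  bias=-1
  edge (8, 12)→(2, 12): d=(-6,0) right/bottom  bias=-1
  edge (2, 12)→(6, 8): d=(4,-4) top-left  bias=+0
    (3,3)@(7, 7): e=[-6,30,0] → .  [on edge]
    (2,4)@(5, 9): e=[6,18,0] → X  [on edge]
    (3,4)@(7, 9): e=[-2,18,8] → .
    (1,5)@(3, 11): e=[18,6,0] → X  [on edge]
    (3,5)@(7, 11): e=[2,6,16] → X
    (0,6)@(1, 13): e=[30,-6,0] → .  [on edge]
    (1,6)@(3, 13): e=[22,-6,8] → .
    (2,6)@(5, 13): e=[14,-6,16] → .
    (3,6)@(7, 13): e=[6,-6,24] → .
  covered (4 px):
    . . . .
    . . . .
    . . . .
    . . . .
    . . X .
    . X X X
    . . . .
    . . . .
    . . . .
    . . . .
    . . . .
    . . . .
T1:
  2·area = 167
  edge (3, 24)→(0, 2): d=(-3,-22) top-left  bias=+0
  edge (0, 2)→(8, 5): d=(8,3) right/bottom  bias=-1
  edge (8, 5)→(3, 24): d=(-5,19) right/bottom  bias=-1
    (0,1)@(1, 3): e=[19,5,143] → X
    (1,1)@(3, 3): e=[63,-1,105] → .
    (0,2)@(1, 5): e=[13,21,133] → X
    (1,2)@(3, 5): e=[57,15,95] → X
    (2,2)@(5, 5): e=[101,9,57] → X
    (3,2)@(7, 5): e=[145,3,19] → X
    (0,3)@(1, 7): e=[7,37,123] → X
    (0,4)@(1, 9): e=[1,53,113] → X
    (3,4)@(7, 9): e=[133,35,-1] → .
    (0,5)@(1, 11): e=[-5,69,103] → .
    (1,5)@(3, 11): e=[39,63,65] → X
    (3,5)@(7, 11): e=[127,51,-11] → .
  covered (22 px):
    . . . .
    X . . .
    X X X X
    X X X X
    X X X .
    . X X .
    . X X .
    . X X .
    . X . .
    . X . .
    . X . .
    . X . .
T2:
  2·area = 12  (B↔C swapped to make it positive)
  edge (0, 10)→(0, 8): d=(0,-2) top-left  bias=+0
  edge (0, 8)→(6, 24): d=(6,16) right/bottom  bias=-1
  edge (6, 24)→(0, 10): d=(-6,-14) top-left  bias=+0
    (0,5)@(1, 11): e=[2,2,8] → X
    (1,5)@(3, 11): e=[6,-30,36] → .
    (0,6)@(1, 13): e=[2,14,-4] → .
    (1,8)@(3, 17): e=[6,6,0] → X  [on edge]
    (2,8)@(5, 17): e=[10,-26,28] → .
    (1,9)@(3, 19): e=[6,18,-12] → .
  covered (2 px):
    . . . .
    . . . .
    . . . .
    . . . .
    . . . .
    X . . .
    . . . .
    . . . .
    . X . .
    . . . .
    . . . .
    . . . .
T3:
  2·area = 52  (B↔C swapped to make it positive)
  edge (4, 10)→(6, 2): d=(2,-8) top-left  bias=+0
  edge (6, 2)→(8, 20): d=(2,18) right/bottom  bias=-1
  edge (8, 20)→(4, 10): d=(-4,-10) top-left  bias=+0
    (2,3)@(5, 7): e=[2,28,22] → X
    (3,3)@(7, 7): e=[18,-8,42] → .
    (2,4)@(5, 9): e=[6,32,14] → X
    (3,4)@(7, 9): e=[22,-4,34] → .
    (2,5)@(5, 11): e=[10,36,6] → X
    (3,5)@(7, 11): e=[26,0,26] → .  [on edge]
    (2,6)@(5, 13): e=[14,40,-2] → .
    (3,6)@(7, 13): e=[30,4,18] → X
    (3,7)@(7, 15): e=[34,8,10] → X
    (3,8)@(7, 17): e=[38,12,2] → X
    (3,9)@(7, 19): e=[42,16,-6] → .
  covered (6 px):
    . . . .
    . . . .
    . . . .
    . . X .
    . . X .
    . . X .
    . . . X
    . . . X
    . . . X
    . . . .
    . . . .
    . . . .

Result: 34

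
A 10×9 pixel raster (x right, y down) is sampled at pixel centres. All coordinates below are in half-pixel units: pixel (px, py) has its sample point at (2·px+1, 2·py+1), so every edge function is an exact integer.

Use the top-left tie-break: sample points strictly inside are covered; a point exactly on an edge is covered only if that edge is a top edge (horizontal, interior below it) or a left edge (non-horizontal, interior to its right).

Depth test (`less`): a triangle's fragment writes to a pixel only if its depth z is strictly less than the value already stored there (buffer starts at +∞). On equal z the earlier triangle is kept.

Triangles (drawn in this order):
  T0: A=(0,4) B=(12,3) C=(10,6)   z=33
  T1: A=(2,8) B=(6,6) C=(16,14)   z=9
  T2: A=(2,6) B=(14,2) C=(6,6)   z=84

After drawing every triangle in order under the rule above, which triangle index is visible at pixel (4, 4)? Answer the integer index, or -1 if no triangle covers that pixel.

T0:
  2·area = 34
  edge (0, 4)→(12, 3): d=(12,-1) top-left  bias=+0
  edge (12, 3)→(10, 6): d=(-2,3) right/bottom  bias=-1
  edge (10, 6)→(0, 4): d=(-10,-2) top-left  bias=+0
    (2,2)@(5, 5): e=[17,17,0] → #  [on edge]
    (3,2)@(7, 5): e=[19,11,4] → #
    (4,2)@(9, 5): e=[21,5,8] → #
    (5,2)@(11, 5): e=[23,-1,12] → ·
    (2,3)@(5, 7): e=[41,13,-20] → ·
    (3,3)@(7, 7): e=[43,7,-16] → ·
    (4,3)@(9, 7): e=[45,1,-12] → ·
    (7,3)@(15, 7): e=[51,-17,0] → ·  [on edge]
  covered (3 px):
    · · · · · · · · · ·
    · · · · · · · · · ·
    · · # # # · · · · ·
    · · · · · · · · · ·
    · · · · · · · · · ·
    · · · · · · · · · ·
    · · · · · · · · · ·
    · · · · · · · · · ·
    · · · · · · · · · ·
T1:
  2·area = 52
  edge (2, 8)→(6, 6): d=(4,-2) top-left  bias=+0
  edge (6, 6)→(16, 14): d=(10,8) right/bottom  bias=-1
  edge (16, 14)→(2, 8): d=(-14,-6) top-left  bias=+0
    (2,3)@(5, 7): e=[2,18,32] → #
    (3,3)@(7, 7): e=[6,2,44] → #
    (4,3)@(9, 7): e=[10,-14,56] → ·
    (2,4)@(5, 9): e=[10,38,4] → #
    (4,4)@(9, 9): e=[18,6,28] → #
    (5,4)@(11, 9): e=[22,-10,40] → ·
    (2,5)@(5, 11): e=[18,58,-24] → ·
    (3,5)@(7, 11): e=[22,42,-12] → ·
    (4,5)@(9, 11): e=[26,26,0] → #  [on edge]
    (5,5)@(11, 11): e=[30,10,12] → #
    (6,5)@(13, 11): e=[34,-6,24] → ·
    (4,6)@(9, 13): e=[34,46,-28] → ·
  covered (7 px):
    · · · · · · · · · ·
    · · · · · · · · · ·
    · · · · · · · · · ·
    · · # # · · · · · ·
    · · # # # · · · · ·
    · · · · # # · · · ·
    · · · · · · · · · ·
    · · · · · · · · · ·
    · · · · · · · · · ·
T2:
  2·area = 16
  edge (2, 6)→(14, 2): d=(12,-4) top-left  bias=+0
  edge (14, 2)→(6, 6): d=(-8,4) right/bottom  bias=-1
  edge (6, 6)→(2, 6): d=(-4,0) right/bottom  bias=-1
    (8,0)@(17, 1): e=[0,-4,20] → ·  [on edge]
    (5,1)@(11, 3): e=[0,4,12] → #  [on edge]
    (6,1)@(13, 3): e=[8,-4,12] → ·
    (2,2)@(5, 5): e=[0,12,4] → #  [on edge]
    (3,2)@(7, 5): e=[8,4,4] → #
    (4,2)@(9, 5): e=[16,-4,4] → ·
    (5,2)@(11, 5): e=[24,-12,4] → ·
    (2,3)@(5, 7): e=[24,-4,-4] → ·
    (3,3)@(7, 7): e=[32,-12,-4] → ·
  covered (3 px):
    · · · · · · · · · ·
    · · · · · # · · · ·
    · · # # · · · · · ·
    · · · · · · · · · ·
    · · · · · · · · · ·
    · · · · · · · · · ·
    · · · · · · · · · ·
    · · · · · · · · · ·
    · · · · · · · · · ·

Z-buffer (winner per pixel, '.' = empty):
  . . . . . . . . . .
  . . . . . 2 . . . .
  . . 0 0 0 . . . . .
  . . 1 1 . . . . . .
  . . 1 1 1 . . . . .
  . . . . 1 1 . . . .
  . . . . . . . . . .
  . . . . . . . . . .
  . . . . . . . . . .

Result: 1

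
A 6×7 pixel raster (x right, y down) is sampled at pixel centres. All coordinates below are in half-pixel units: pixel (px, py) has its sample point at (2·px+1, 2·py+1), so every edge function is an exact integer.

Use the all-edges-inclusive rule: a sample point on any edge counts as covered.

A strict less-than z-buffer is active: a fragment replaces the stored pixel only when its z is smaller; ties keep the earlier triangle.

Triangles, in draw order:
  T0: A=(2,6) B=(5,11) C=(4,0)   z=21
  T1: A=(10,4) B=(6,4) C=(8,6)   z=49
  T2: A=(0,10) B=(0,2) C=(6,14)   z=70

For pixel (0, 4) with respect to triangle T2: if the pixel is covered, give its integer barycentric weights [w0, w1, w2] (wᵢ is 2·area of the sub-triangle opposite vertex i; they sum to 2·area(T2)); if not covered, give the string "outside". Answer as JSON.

T0:
  2·area = 28  (B↔C swapped to make it positive)
  edge (2, 6)→(4, 0): d=(2,-6) inclusive
  edge (4, 0)→(5, 11): d=(1,11) inclusive
  edge (5, 11)→(2, 6): d=(-3,-5) inclusive
    (1,1)@(3, 3): e=[0,14,14] → █  [on edge]
    (2,1)@(5, 3): e=[12,-8,24] → ·
    (1,2)@(3, 5): e=[4,16,8] → █
    (2,2)@(5, 5): e=[16,-6,18] → ·
    (1,3)@(3, 7): e=[8,18,2] → █
    (2,3)@(5, 7): e=[20,-4,12] → ·
    (0,4)@(1, 9): e=[0,42,-14] → ·  [on edge]
    (1,4)@(3, 9): e=[12,20,-4] → ·
    (2,5)@(5, 11): e=[28,0,0] → █  [on edge]
    (3,5)@(7, 11): e=[40,-22,10] → ·
    (2,6)@(5, 13): e=[32,2,-6] → ·
  covered (4 px):
    · · · · · ·
    · █ · · · ·
    · █ · · · ·
    · █ · · · ·
    · · · · · ·
    · · █ · · ·
    · · · · · ·
T1:
  2·area = 8  (B↔C swapped to make it positive)
  edge (10, 4)→(8, 6): d=(-2,2) inclusive
  edge (8, 6)→(6, 4): d=(-2,-2) inclusive
  edge (6, 4)→(10, 4): d=(4,0) inclusive
    (1,0)@(3, 1): e=[20,0,-12] → ·  [on edge]
    (2,1)@(5, 3): e=[12,0,-4] → ·  [on edge]
    (5,1)@(11, 3): e=[0,12,-4] → ·  [on edge]
    (3,2)@(7, 5): e=[4,0,4] → █  [on edge]
    (4,2)@(9, 5): e=[0,4,4] → █  [on edge]
    (5,2)@(11, 5): e=[-4,8,4] → ·
    (3,3)@(7, 7): e=[0,-4,12] → ·  [on edge]
    (4,3)@(9, 7): e=[-4,0,12] → ·  [on edge]
    (2,4)@(5, 9): e=[0,-12,20] → ·  [on edge]
    (5,4)@(11, 9): e=[-12,0,20] → ·  [on edge]
    (1,5)@(3, 11): e=[0,-20,28] → ·  [on edge]
    (0,6)@(1, 13): e=[0,-28,36] → ·  [on edge]
  covered (2 px):
    · · · · · ·
    · · · · · ·
    · · · █ █ ·
    · · · · · ·
    · · · · · ·
    · · · · · ·
    · · · · · ·
T2:
  2·area = 48
  edge (0, 10)→(0, 2): d=(0,-8) inclusive
  edge (0, 2)→(6, 14): d=(6,12) inclusive
  edge (6, 14)→(0, 10): d=(-6,-4) inclusive
    (0,2)@(1, 5): e=[8,6,34] → █
    (1,2)@(3, 5): e=[24,-18,42] → ·
    (0,3)@(1, 7): e=[8,18,22] → █
    (1,3)@(3, 7): e=[24,-6,30] → ·
    (0,4)@(1, 9): e=[8,30,10] → █
    (1,4)@(3, 9): e=[24,6,18] → █
    (2,4)@(5, 9): e=[40,-18,26] → ·
    (0,5)@(1, 11): e=[8,42,-2] → ·
    (1,5)@(3, 11): e=[24,18,6] → █
    (2,5)@(5, 11): e=[40,-6,14] → ·
    (1,6)@(3, 13): e=[24,30,-6] → ·
    (2,6)@(5, 13): e=[40,6,2] → █
  covered (6 px):
    · · · · · ·
    · · · · · ·
    █ · · · · ·
    █ · · · · ·
    █ █ · · · ·
    · █ · · · ·
    · · █ · · ·

Answer: [30,10,8]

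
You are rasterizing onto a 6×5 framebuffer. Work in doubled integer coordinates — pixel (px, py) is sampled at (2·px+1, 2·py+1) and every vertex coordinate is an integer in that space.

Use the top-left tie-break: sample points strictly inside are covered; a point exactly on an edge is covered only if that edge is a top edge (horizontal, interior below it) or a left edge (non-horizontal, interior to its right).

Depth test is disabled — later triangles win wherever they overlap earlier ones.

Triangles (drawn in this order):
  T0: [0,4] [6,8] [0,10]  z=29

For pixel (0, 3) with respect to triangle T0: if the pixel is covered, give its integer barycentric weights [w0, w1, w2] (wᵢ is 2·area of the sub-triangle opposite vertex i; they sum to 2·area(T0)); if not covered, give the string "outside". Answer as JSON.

T0:
  2·area = 36
  edge (0, 4)→(6, 8): d=(6,4) right/bottom  bias=-1
  edge (6, 8)→(0, 10): d=(-6,2) right/bottom  bias=-1
  edge (0, 10)→(0, 4): d=(0,-6) top-left  bias=+0
    (0,2)@(1, 5): e=[2,28,6] → █
    (1,2)@(3, 5): e=[-6,24,18] → ·
    (0,3)@(1, 7): e=[14,16,6] → █
    (1,3)@(3, 7): e=[6,12,18] → █
    (2,3)@(5, 7): e=[-2,8,30] → ·
    (4,3)@(9, 7): e=[-18,0,54] → ·  [on edge]
    (0,4)@(1, 9): e=[26,4,6] → █
    (1,4)@(3, 9): e=[18,0,18] → ·  [on edge]
  covered (4 px):
    · · · · · ·
    · · · · · ·
    █ · · · · ·
    █ █ · · · ·
    █ · · · · ·

Final: [16,6,14]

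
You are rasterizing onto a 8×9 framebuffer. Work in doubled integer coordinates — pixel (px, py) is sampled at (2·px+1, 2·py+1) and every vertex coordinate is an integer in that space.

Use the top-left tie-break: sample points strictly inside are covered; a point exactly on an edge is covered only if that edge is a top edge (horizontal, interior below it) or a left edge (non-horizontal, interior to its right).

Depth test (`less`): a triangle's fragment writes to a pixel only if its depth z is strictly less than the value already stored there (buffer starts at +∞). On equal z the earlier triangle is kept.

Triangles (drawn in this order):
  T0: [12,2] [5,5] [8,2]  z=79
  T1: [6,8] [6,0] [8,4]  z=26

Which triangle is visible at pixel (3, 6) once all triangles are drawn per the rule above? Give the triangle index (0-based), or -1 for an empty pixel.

T0:
  2·area = 12
  edge (12, 2)→(5, 5): d=(-7,3) right/bottom  bias=-1
  edge (5, 5)→(8, 2): d=(3,-3) top-left  bias=+0
  edge (8, 2)→(12, 2): d=(4,0) top-left  bias=+0
    (4,0)@(9, 1): e=[16,0,-4] → ·  [on edge]
    (3,1)@(7, 3): e=[8,0,4] → █  [on edge]
    (4,1)@(9, 3): e=[2,6,4] → █
    (5,1)@(11, 3): e=[-4,12,4] → ·
    (2,2)@(5, 5): e=[0,0,12] → ·  [on edge]
    (3,2)@(7, 5): e=[-6,6,12] → ·
    (4,2)@(9, 5): e=[-12,12,12] → ·
    (1,3)@(3, 7): e=[-8,0,20] → ·  [on edge]
    (0,4)@(1, 9): e=[-16,0,28] → ·  [on edge]
  covered (2 px):
    · · · · · · · ·
    · · · █ █ · · ·
    · · · · · · · ·
    · · · · · · · ·
    · · · · · · · ·
    · · · · · · · ·
    · · · · · · · ·
    · · · · · · · ·
    · · · · · · · ·
T1:
  2·area = 16
  edge (6, 8)→(6, 0): d=(0,-8) top-left  bias=+0
  edge (6, 0)→(8, 4): d=(2,4) right/bottom  bias=-1
  edge (8, 4)→(6, 8): d=(-2,4) right/bottom  bias=-1
    (3,1)@(7, 3): e=[8,2,6] → █
    (4,1)@(9, 3): e=[24,-6,-2] → ·
    (3,2)@(7, 5): e=[8,6,2] → █
    (4,2)@(9, 5): e=[24,-2,-6] → ·
    (3,3)@(7, 7): e=[8,10,-2] → ·
  covered (2 px):
    · · · · · · · ·
    · · · █ · · · ·
    · · · █ · · · ·
    · · · · · · · ·
    · · · · · · · ·
    · · · · · · · ·
    · · · · · · · ·
    · · · · · · · ·
    · · · · · · · ·

Z-buffer (winner per pixel, '.' = empty):
  . . . . . . . .
  . . . 1 0 . . .
  . . . 1 . . . .
  . . . . . . . .
  . . . . . . . .
  . . . . . . . .
  . . . . . . . .
  . . . . . . . .
  . . . . . . . .

Final: -1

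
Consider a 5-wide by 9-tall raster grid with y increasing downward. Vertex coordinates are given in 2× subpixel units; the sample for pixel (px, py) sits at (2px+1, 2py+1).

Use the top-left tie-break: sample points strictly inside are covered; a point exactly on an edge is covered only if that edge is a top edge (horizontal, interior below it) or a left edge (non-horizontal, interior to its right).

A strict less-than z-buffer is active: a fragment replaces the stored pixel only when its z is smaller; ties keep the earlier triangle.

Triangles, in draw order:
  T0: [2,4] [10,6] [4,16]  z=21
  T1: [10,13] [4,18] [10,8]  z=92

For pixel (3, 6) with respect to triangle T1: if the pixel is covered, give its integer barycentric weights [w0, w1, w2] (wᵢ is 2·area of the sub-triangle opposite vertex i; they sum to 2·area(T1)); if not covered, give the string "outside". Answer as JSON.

T0:
  2·area = 92
  edge (2, 4)→(10, 6): d=(8,2) right/bottom  bias=-1
  edge (10, 6)→(4, 16): d=(-6,10) right/bottom  bias=-1
  edge (4, 16)→(2, 4): d=(-2,-12) top-left  bias=+0
    (1,2)@(3, 5): e=[6,76,10] → X
    (2,2)@(5, 5): e=[2,56,34] → X
    (3,2)@(7, 5): e=[-2,36,58] → .
    (1,3)@(3, 7): e=[22,64,6] → X
    (3,3)@(7, 7): e=[14,24,54] → X
    (4,3)@(9, 7): e=[10,4,78] → X
    (1,4)@(3, 9): e=[38,52,2] → X
    (4,4)@(9, 9): e=[26,-8,74] → .
    (1,5)@(3, 11): e=[54,40,-2] → .
    (2,5)@(5, 11): e=[50,20,22] → X
    (3,5)@(7, 11): e=[46,0,46] → .  [on edge]
    (2,6)@(5, 13): e=[66,8,18] → X
  covered (11 px):
    . . . . .
    . . . . .
    . X X . .
    . X X X X
    . X X X .
    . . X . .
    . . X . .
    . . . . .
    . . . . .
T1:
  2·area = 30
  edge (10, 13)→(4, 18): d=(-6,5) right/bottom  bias=-1
  edge (4, 18)→(10, 8): d=(6,-10) top-left  bias=+0
  edge (10, 8)→(10, 13): d=(0,5) right/bottom  bias=-1
    (4,5)@(9, 11): e=[17,8,5] → X
    (3,6)@(7, 13): e=[15,0,15] → X  [on edge]
    (3,7)@(7, 15): e=[3,12,15] → X
    (4,7)@(9, 15): e=[-7,32,5] → .
    (2,8)@(5, 17): e=[1,4,25] → X
    (3,8)@(7, 17): e=[-9,24,15] → .
  covered (5 px):
    . . . . .
    . . . . .
    . . . . .
    . . . . .
    . . . . .
    . . . . X
    . . . X X
    . . . X .
    . . X . .

Answer: [0,15,15]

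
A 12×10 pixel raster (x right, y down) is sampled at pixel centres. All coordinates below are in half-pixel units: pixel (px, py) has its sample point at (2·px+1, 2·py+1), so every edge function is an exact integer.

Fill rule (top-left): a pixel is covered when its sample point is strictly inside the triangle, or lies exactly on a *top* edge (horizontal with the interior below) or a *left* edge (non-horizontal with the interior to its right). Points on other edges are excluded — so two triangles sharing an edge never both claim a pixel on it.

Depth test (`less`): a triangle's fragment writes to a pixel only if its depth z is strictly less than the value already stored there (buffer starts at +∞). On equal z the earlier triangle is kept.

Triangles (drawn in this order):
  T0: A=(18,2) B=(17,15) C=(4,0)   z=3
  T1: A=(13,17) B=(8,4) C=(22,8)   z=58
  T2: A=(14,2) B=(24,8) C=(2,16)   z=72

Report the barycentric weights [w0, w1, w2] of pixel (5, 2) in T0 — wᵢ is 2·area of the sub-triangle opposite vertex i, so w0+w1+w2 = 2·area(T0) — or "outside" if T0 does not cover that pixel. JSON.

T0:
  2·area = 184
  edge (18, 2)→(17, 15): d=(-1,13) right/bottom  bias=-1
  edge (17, 15)→(4, 0): d=(-13,-15) top-left  bias=+0
  edge (4, 0)→(18, 2): d=(14,2) right/bottom  bias=-1
    (2,0)@(5, 1): e=[170,2,12] → █
    (3,0)@(7, 1): e=[144,32,8] → █
    (4,0)@(9, 1): e=[118,62,4] → █
    (5,0)@(11, 1): e=[92,92,0] → ·  [on edge]
    (2,1)@(5, 3): e=[168,-24,40] → ·
    (3,1)@(7, 3): e=[142,6,36] → █
    (5,1)@(11, 3): e=[90,66,28] → █
    (6,1)@(13, 3): e=[64,96,24] → █
    (7,1)@(15, 3): e=[38,126,20] → █
    (8,1)@(17, 3): e=[12,156,16] → █
    (9,1)@(19, 3): e=[-14,186,12] → ·
    (3,2)@(7, 5): e=[140,-20,64] → ·
    (8,7)@(17, 15): e=[0,0,184] → ·  [on edge]
  covered (24 px):
    · · █ █ █ · · · · · · ·
    · · · █ █ █ █ █ █ · · ·
    · · · · █ █ █ █ █ · · ·
    · · · · · █ █ █ █ · · ·
    · · · · · · █ █ █ · · ·
    · · · · · · · █ █ · · ·
    · · · · · · · · █ · · ·
    · · · · · · · · · · · ·
    · · · · · · · · · · · ·
    · · · · · · · · · · · ·
T1:
  2·area = 162
  edge (13, 17)→(8, 4): d=(-5,-13) top-left  bias=+0
  edge (8, 4)→(22, 8): d=(14,4) right/bottom  bias=-1
  edge (22, 8)→(13, 17): d=(-9,9) right/bottom  bias=-1
    (4,2)@(9, 5): e=[8,10,144] → █
    (5,2)@(11, 5): e=[34,2,126] → █
    (6,2)@(13, 5): e=[60,-6,108] → ·
    (4,3)@(9, 7): e=[-2,38,126] → ·
    (5,3)@(11, 7): e=[24,30,108] → █
    (6,3)@(13, 7): e=[50,22,90] → █
    (7,3)@(15, 7): e=[76,14,72] → █
    (8,3)@(17, 7): e=[102,6,54] → █
    (9,3)@(19, 7): e=[128,-2,36] → ·
    (11,3)@(23, 7): e=[180,-18,0] → ·  [on edge]
    (5,4)@(11, 9): e=[14,58,90] → █
    (9,4)@(19, 9): e=[118,26,18] → █
    (10,4)@(21, 9): e=[144,18,0] → ·  [on edge]
    (9,5)@(19, 11): e=[108,54,0] → ·  [on edge]
    (8,6)@(17, 13): e=[72,90,0] → ·  [on edge]
    (7,7)@(15, 15): e=[36,126,0] → ·  [on edge]
    (6,8)@(13, 17): e=[0,162,0] → ·  [on edge]
    (5,9)@(11, 19): e=[-36,198,0] → ·  [on edge]
  covered (18 px):
    · · · · · · · · · · · ·
    · · · · · · · · · · · ·
    · · · · █ █ · · · · · ·
    · · · · · █ █ █ █ · · ·
    · · · · · █ █ █ █ █ · ·
    · · · · · █ █ █ █ · · ·
    · · · · · · █ █ · · · ·
    · · · · · · █ · · · · ·
    · · · · · · · · · · · ·
    · · · · · · · · · · · ·
T2:
  2·area = 212
  edge (14, 2)→(24, 8): d=(10,6) right/bottom  bias=-1
  edge (24, 8)→(2, 16): d=(-22,8) right/bottom  bias=-1
  edge (2, 16)→(14, 2): d=(12,-14) top-left  bias=+0
    (7,1)@(15, 3): e=[4,182,26] → █
    (8,1)@(17, 3): e=[-8,166,54] → ·
    (6,2)@(13, 5): e=[36,154,22] → █
    (8,2)@(17, 5): e=[12,122,78] → █
    (9,2)@(19, 5): e=[0,106,106] → ·  [on edge]
    (5,3)@(11, 7): e=[68,126,18] → █
    (9,3)@(19, 7): e=[20,62,130] → █
    (10,3)@(21, 7): e=[8,46,158] → █
    (11,3)@(23, 7): e=[-4,30,186] → ·
    (4,4)@(9, 9): e=[100,98,14] → █
    (11,4)@(23, 9): e=[16,-14,210] → ·
    (3,5)@(7, 11): e=[132,70,10] → █
  covered (26 px):
    · · · · · · · · · · · ·
    · · · · · · · █ · · · ·
    · · · · · · █ █ █ · · ·
    · · · · · █ █ █ █ █ █ ·
    · · · · █ █ █ █ █ █ █ ·
    · · · █ █ █ █ █ · · · ·
    · · █ █ █ · · · · · · ·
    · █ · · · · · · · · · ·
    · · · · · · · · · · · ·
    · · · · · · · · · · · ·

Answer: [40,56,88]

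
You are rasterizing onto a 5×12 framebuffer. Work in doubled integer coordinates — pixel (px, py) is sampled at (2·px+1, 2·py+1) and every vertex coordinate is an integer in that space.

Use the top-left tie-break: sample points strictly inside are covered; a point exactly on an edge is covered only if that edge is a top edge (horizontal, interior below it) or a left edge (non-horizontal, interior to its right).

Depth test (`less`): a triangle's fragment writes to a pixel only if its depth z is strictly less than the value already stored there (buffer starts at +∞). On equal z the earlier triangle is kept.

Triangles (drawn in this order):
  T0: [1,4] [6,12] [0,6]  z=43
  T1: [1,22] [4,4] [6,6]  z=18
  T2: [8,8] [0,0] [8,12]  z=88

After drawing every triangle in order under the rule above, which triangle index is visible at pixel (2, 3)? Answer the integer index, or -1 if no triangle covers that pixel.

T0:
  2·area = 18
  edge (1, 4)→(6, 12): d=(5,8) right/bottom  bias=-1
  edge (6, 12)→(0, 6): d=(-6,-6) top-left  bias=+0
  edge (0, 6)→(1, 4): d=(1,-2) top-left  bias=+0
    (0,2)@(1, 5): e=[5,12,1] → X
    (1,2)@(3, 5): e=[-11,24,5] → .
    (0,3)@(1, 7): e=[15,0,3] → X  [on edge]
    (1,3)@(3, 7): e=[-1,12,7] → .
    (0,4)@(1, 9): e=[25,-12,5] → .
    (1,4)@(3, 9): e=[9,0,9] → X  [on edge]
    (2,4)@(5, 9): e=[-7,12,13] → .
    (1,5)@(3, 11): e=[19,-12,11] → .
    (2,5)@(5, 11): e=[3,0,15] → X  [on edge]
    (3,5)@(7, 11): e=[-13,12,19] → .
    (2,6)@(5, 13): e=[13,-12,17] → .
    (3,6)@(7, 13): e=[-3,0,21] → .  [on edge]
    (4,7)@(9, 15): e=[-9,0,27] → .  [on edge]
  covered (4 px):
    . . . . .
    . . . . .
    X . . . .
    X . . . .
    . X . . .
    . . X . .
    . . . . .
    . . . . .
    . . . . .
    . . . . .
    . . . . .
    . . . . .
T1:
  2·area = 42
  edge (1, 22)→(4, 4): d=(3,-18) top-left  bias=+0
  edge (4, 4)→(6, 6): d=(2,2) right/bottom  bias=-1
  edge (6, 6)→(1, 22): d=(-5,16) right/bottom  bias=-1
    (0,0)@(1, 1): e=[-63,0,105] → .  [on edge]
    (1,1)@(3, 3): e=[-21,0,63] → .  [on edge]
    (2,2)@(5, 5): e=[21,0,21] → .  [on edge]
    (2,3)@(5, 7): e=[27,4,11] → X
    (3,3)@(7, 7): e=[63,0,-21] → .  [on edge]
    (2,4)@(5, 9): e=[33,8,1] → X
    (3,4)@(7, 9): e=[69,4,-31] → .
    (4,4)@(9, 9): e=[105,0,-63] → .  [on edge]
    (1,5)@(3, 11): e=[3,16,23] → X
    (2,5)@(5, 11): e=[39,12,-9] → .
    (1,6)@(3, 13): e=[9,20,13] → X
    (2,6)@(5, 13): e=[45,16,-19] → .
  covered (5 px):
    . . . . .
    . . . . .
    . . . . .
    . . X . .
    . . X . .
    . X . . .
    . X . . .
    . X . . .
    . . . . .
    . . . . .
    . . . . .
    . . . . .
T2:
  2·area = 32  (B↔C swapped to make it positive)
  edge (8, 8)→(8, 12): d=(0,4) right/bottom  bias=-1
  edge (8, 12)→(0, 0): d=(-8,-12) top-left  bias=+0
  edge (0, 0)→(8, 8): d=(8,8) right/bottom  bias=-1
    (0,0)@(1, 1): e=[28,4,0] → .  [on edge]
    (1,1)@(3, 3): e=[20,12,0] → .  [on edge]
    (2,2)@(5, 5): e=[12,20,0] → .  [on edge]
    (2,3)@(5, 7): e=[12,4,16] → X
    (3,3)@(7, 7): e=[4,28,0] → .  [on edge]
    (2,4)@(5, 9): e=[12,-12,32] → .
    (3,4)@(7, 9): e=[4,12,16] → X
    (4,4)@(9, 9): e=[-4,36,0] → .  [on edge]
    (3,5)@(7, 11): e=[4,-4,32] → .
  covered (2 px):
    . . . . .
    . . . . .
    . . . . .
    . . X . .
    . . . X .
    . . . . .
    . . . . .
    . . . . .
    . . . . .
    . . . . .
    . . . . .
    . . . . .

Z-buffer (winner per pixel, '.' = empty):
  . . . . .
  . . . . .
  0 . . . .
  0 . 1 . .
  . 0 1 2 .
  . 1 0 . .
  . 1 . . .
  . 1 . . .
  . . . . .
  . . . . .
  . . . . .
  . . . . .

Answer: 1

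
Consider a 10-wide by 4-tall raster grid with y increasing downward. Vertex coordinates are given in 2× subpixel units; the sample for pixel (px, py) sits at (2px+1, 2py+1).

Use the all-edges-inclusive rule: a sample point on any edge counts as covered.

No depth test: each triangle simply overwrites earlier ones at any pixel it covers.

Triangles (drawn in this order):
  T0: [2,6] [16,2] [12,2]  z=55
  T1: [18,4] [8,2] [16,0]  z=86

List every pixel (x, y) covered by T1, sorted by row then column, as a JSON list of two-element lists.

T0:
  2·area = 16  (B↔C swapped to make it positive)
  edge (2, 6)→(12, 2): d=(10,-4) inclusive
  edge (12, 2)→(16, 2): d=(4,0) inclusive
  edge (16, 2)→(2, 6): d=(-14,4) inclusive
    (5,1)@(11, 3): e=[6,4,6] → #
    (6,1)@(13, 3): e=[14,4,-2] → ·
    (2,2)@(5, 5): e=[2,12,2] → #
    (3,2)@(7, 5): e=[10,12,-6] → ·
    (5,2)@(11, 5): e=[26,12,-22] → ·
    (2,3)@(5, 7): e=[22,20,-26] → ·
  covered (2 px):
    · · · · · · · · · ·
    · · · · · # · · · ·
    · · # · · · · · · ·
    · · · · · · · · · ·
T1:
  2·area = 36
  edge (18, 4)→(8, 2): d=(-10,-2) inclusive
  edge (8, 2)→(16, 0): d=(8,-2) inclusive
  edge (16, 0)→(18, 4): d=(2,4) inclusive
    (1,0)@(3, 1): e=[0,-18,54] → ·  [on edge]
    (6,0)@(13, 1): e=[20,2,14] → #
    (7,0)@(15, 1): e=[24,6,6] → #
    (8,0)@(17, 1): e=[28,10,-2] → ·
    (6,1)@(13, 3): e=[0,18,18] → #  [on edge]
    (8,1)@(17, 3): e=[8,26,2] → #
    (9,1)@(19, 3): e=[12,30,-6] → ·
    (6,2)@(13, 5): e=[-20,34,22] → ·
    (7,2)@(15, 5): e=[-16,38,14] → ·
    (8,2)@(17, 5): e=[-12,42,6] → ·
  covered (5 px):
    · · · · · · # # · ·
    · · · · · · # # # ·
    · · · · · · · · · ·
    · · · · · · · · · ·

Final: [[6,0],[7,0],[6,1],[7,1],[8,1]]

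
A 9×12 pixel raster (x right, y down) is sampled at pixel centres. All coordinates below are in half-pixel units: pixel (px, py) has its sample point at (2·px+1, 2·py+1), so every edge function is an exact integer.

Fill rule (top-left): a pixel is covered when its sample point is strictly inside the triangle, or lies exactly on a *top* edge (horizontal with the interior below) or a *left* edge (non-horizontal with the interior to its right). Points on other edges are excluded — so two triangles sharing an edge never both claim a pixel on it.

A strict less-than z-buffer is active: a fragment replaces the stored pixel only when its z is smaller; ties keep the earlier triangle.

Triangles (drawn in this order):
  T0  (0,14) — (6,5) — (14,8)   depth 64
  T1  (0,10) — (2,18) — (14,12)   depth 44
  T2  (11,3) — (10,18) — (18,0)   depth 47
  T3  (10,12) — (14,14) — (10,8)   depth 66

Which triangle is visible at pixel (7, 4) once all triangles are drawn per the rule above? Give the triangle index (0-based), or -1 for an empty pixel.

T0:
  2·area = 90
  edge (0, 14)→(6, 5): d=(6,-9) top-left  bias=+0
  edge (6, 5)→(14, 8): d=(8,3) right/bottom  bias=-1
  edge (14, 8)→(0, 14): d=(-14,6) right/bottom  bias=-1
    (2,3)@(5, 7): e=[3,19,68] → #
    (3,3)@(7, 7): e=[21,13,56] → #
    (4,3)@(9, 7): e=[39,7,44] → #
    (5,3)@(11, 7): e=[57,1,32] → #
    (6,3)@(13, 7): e=[75,-5,20] → ·
    (2,4)@(5, 9): e=[15,35,40] → #
    (6,4)@(13, 9): e=[87,11,-8] → ·
    (1,5)@(3, 11): e=[9,57,24] → #
    (3,5)@(7, 11): e=[45,45,0] → ·  [on edge]
    (4,5)@(9, 11): e=[63,39,-12] → ·
    (5,5)@(11, 11): e=[81,33,-24] → ·
    (0,6)@(1, 13): e=[3,79,8] → #
  covered (11 px):
    · · · · · · · · ·
    · · · · · · · · ·
    · · · · · · · · ·
    · · # # # # · · ·
    · · # # # # · · ·
    · # # · · · · · ·
    # · · · · · · · ·
    · · · · · · · · ·
    · · · · · · · · ·
    · · · · · · · · ·
    · · · · · · · · ·
    · · · · · · · · ·
T1:
  2·area = 108  (B↔C swapped to make it positive)
  edge (0, 10)→(14, 12): d=(14,2) right/bottom  bias=-1
  edge (14, 12)→(2, 18): d=(-12,6) right/bottom  bias=-1
  edge (2, 18)→(0, 10): d=(-2,-8) top-left  bias=+0
    (0,5)@(1, 11): e=[12,90,6] → #
    (1,5)@(3, 11): e=[8,78,22] → #
    (2,5)@(5, 11): e=[4,66,38] → #
    (3,5)@(7, 11): e=[0,54,54] → ·  [on edge]
    (0,6)@(1, 13): e=[40,66,2] → #
    (3,6)@(7, 13): e=[28,30,50] → #
    (4,6)@(9, 13): e=[24,18,66] → #
    (5,6)@(11, 13): e=[20,6,82] → #
    (6,6)@(13, 13): e=[16,-6,98] → ·
    (0,7)@(1, 15): e=[68,42,-2] → ·
    (1,7)@(3, 15): e=[64,30,14] → #
    (4,7)@(9, 15): e=[52,-6,62] → ·
  covered (13 px):
    · · · · · · · · ·
    · · · · · · · · ·
    · · · · · · · · ·
    · · · · · · · · ·
    · · · · · · · · ·
    # # # · · · · · ·
    # # # # # # · · ·
    · # # # · · · · ·
    · # · · · · · · ·
    · · · · · · · · ·
    · · · · · · · · ·
    · · · · · · · · ·
T2:
  2·area = 102  (B↔C swapped to make it positive)
  edge (11, 3)→(18, 0): d=(7,-3) top-left  bias=+0
  edge (18, 0)→(10, 18): d=(-8,18) right/bottom  bias=-1
  edge (10, 18)→(11, 3): d=(1,-15) top-left  bias=+0
    (8,0)@(17, 1): e=[4,10,88] → #
    (5,1)@(11, 3): e=[0,102,0] → #  [on edge]
    (6,1)@(13, 3): e=[6,66,30] → #
    (7,1)@(15, 3): e=[12,30,60] → #
    (8,1)@(17, 3): e=[18,-6,90] → ·
    (5,2)@(11, 5): e=[14,86,2] → #
    (8,2)@(17, 5): e=[32,-22,92] → ·
    (5,3)@(11, 7): e=[28,70,4] → #
    (7,3)@(15, 7): e=[40,-2,64] → ·
    (5,4)@(11, 9): e=[42,54,6] → #
    (7,4)@(15, 9): e=[54,-18,66] → ·
    (5,5)@(11, 11): e=[56,38,8] → #
  covered (15 px):
    · · · · · · · · #
    · · · · · # # # ·
    · · · · · # # # ·
    · · · · · # # · ·
    · · · · · # # · ·
    · · · · · # # · ·
    · · · · · # · · ·
    · · · · · # · · ·
    · · · · · · · · ·
    · · · · · · · · ·
    · · · · · · · · ·
    · · · · · · · · ·
T3:
  2·area = 16  (B↔C swapped to make it positive)
  edge (10, 12)→(10, 8): d=(0,-4) top-left  bias=+0
  edge (10, 8)→(14, 14): d=(4,6) right/bottom  bias=-1
  edge (14, 14)→(10, 12): d=(-4,-2) top-left  bias=+0
    (5,5)@(11, 11): e=[4,6,6] → #
    (6,5)@(13, 11): e=[12,-6,10] → ·
    (5,6)@(11, 13): e=[4,14,-2] → ·
    (6,6)@(13, 13): e=[12,2,2] → #
    (7,6)@(15, 13): e=[20,-10,6] → ·
    (6,7)@(13, 15): e=[12,10,-6] → ·
  covered (2 px):
    · · · · · · · · ·
    · · · · · · · · ·
    · · · · · · · · ·
    · · · · · · · · ·
    · · · · · · · · ·
    · · · · · # · · ·
    · · · · · · # · ·
    · · · · · · · · ·
    · · · · · · · · ·
    · · · · · · · · ·
    · · · · · · · · ·
    · · · · · · · · ·

Z-buffer (winner per pixel, '.' = empty):
  . . . . . . . . 2
  . . . . . 2 2 2 .
  . . . . . 2 2 2 .
  . . 0 0 0 2 2 . .
  . . 0 0 0 2 2 . .
  1 1 1 . . 2 2 . .
  1 1 1 1 1 1 3 . .
  . 1 1 1 . 2 . . .
  . 1 . . . . . . .
  . . . . . . . . .
  . . . . . . . . .
  . . . . . . . . .

Final: -1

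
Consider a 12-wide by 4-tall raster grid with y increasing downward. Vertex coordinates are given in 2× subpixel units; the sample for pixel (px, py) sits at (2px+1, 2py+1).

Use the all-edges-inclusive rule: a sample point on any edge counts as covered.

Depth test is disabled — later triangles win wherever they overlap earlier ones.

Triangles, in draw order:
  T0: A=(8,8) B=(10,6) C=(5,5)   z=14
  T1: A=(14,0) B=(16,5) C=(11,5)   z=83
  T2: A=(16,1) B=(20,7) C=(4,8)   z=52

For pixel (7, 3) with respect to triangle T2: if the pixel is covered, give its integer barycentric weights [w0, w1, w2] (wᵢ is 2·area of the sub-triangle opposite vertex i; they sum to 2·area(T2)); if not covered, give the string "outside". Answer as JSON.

T0:
  2·area = 12  (B↔C swapped to make it positive)
  edge (8, 8)→(5, 5): d=(-3,-3) inclusive
  edge (5, 5)→(10, 6): d=(5,1) inclusive
  edge (10, 6)→(8, 8): d=(-2,2) inclusive
    (0,0)@(1, 1): e=[0,-16,28] → ·  [on edge]
    (7,0)@(15, 1): e=[42,-30,0] → ·  [on edge]
    (1,1)@(3, 3): e=[0,-8,20] → ·  [on edge]
    (6,1)@(13, 3): e=[30,-18,0] → ·  [on edge]
    (2,2)@(5, 5): e=[0,0,12] → █  [on edge]
    (3,2)@(7, 5): e=[6,-2,8] → ·
    (5,2)@(11, 5): e=[18,-6,0] → ·  [on edge]
    (2,3)@(5, 7): e=[-6,10,8] → ·
    (3,3)@(7, 7): e=[0,8,4] → █  [on edge]
    (4,3)@(9, 7): e=[6,6,0] → █  [on edge]
    (5,3)@(11, 7): e=[12,4,-4] → ·
    (7,3)@(15, 7): e=[24,0,-12] → ·  [on edge]
  covered (3 px):
    · · · · · · · · · · · ·
    · · · · · · · · · · · ·
    · · █ · · · · · · · · ·
    · · · █ █ · · · · · · ·
T1:
  2·area = 25
  edge (14, 0)→(16, 5): d=(2,5) inclusive
  edge (16, 5)→(11, 5): d=(-5,0) inclusive
  edge (11, 5)→(14, 0): d=(3,-5) inclusive
    (6,1)@(13, 3): e=[11,10,4] → █
    (7,1)@(15, 3): e=[1,10,14] → █
    (8,1)@(17, 3): e=[-9,10,24] → ·
    (0,2)@(1, 5): e=[75,0,-50] → ·  [on edge]
    (1,2)@(3, 5): e=[65,0,-40] → ·  [on edge]
    (2,2)@(5, 5): e=[55,0,-30] → ·  [on edge]
    (3,2)@(7, 5): e=[45,0,-20] → ·  [on edge]
    (4,2)@(9, 5): e=[35,0,-10] → ·  [on edge]
    (5,2)@(11, 5): e=[25,0,0] → █  [on edge]
    (6,2)@(13, 5): e=[15,0,10] → █  [on edge]
    (7,2)@(15, 5): e=[5,0,20] → █  [on edge]
    (8,2)@(17, 5): e=[-5,0,30] → ·  [on edge]
    (9,2)@(19, 5): e=[-15,0,40] → ·  [on edge]
    (10,2)@(21, 5): e=[-25,0,50] → ·  [on edge]
    (11,2)@(23, 5): e=[-35,0,60] → ·  [on edge]
  covered (5 px):
    · · · · · · · · · · · ·
    · · · · · · █ █ · · · ·
    · · · · · █ █ █ · · · ·
    · · · · · · · · · · · ·
T2:
  2·area = 100
  edge (16, 1)→(20, 7): d=(4,6) inclusive
  edge (20, 7)→(4, 8): d=(-16,1) inclusive
  edge (4, 8)→(16, 1): d=(12,-7) inclusive
    (6,1)@(13, 3): e=[26,71,3] → █
    (7,1)@(15, 3): e=[14,69,17] → █
    (8,1)@(17, 3): e=[2,67,31] → █
    (9,1)@(19, 3): e=[-10,65,45] → ·
    (5,2)@(11, 5): e=[46,41,13] → █
    (9,2)@(19, 5): e=[-2,33,69] → ·
    (3,3)@(7, 7): e=[78,13,9] → █
    (4,3)@(9, 7): e=[66,11,23] → █
    (9,3)@(19, 7): e=[6,1,93] → █
    (10,3)@(21, 7): e=[-6,-1,107] → ·
  covered (14 px):
    · · · · · · · · · · · ·
    · · · · · · █ █ █ · · ·
    · · · · · █ █ █ █ · · ·
    · · · █ █ █ █ █ █ █ · ·

Answer: [5,65,30]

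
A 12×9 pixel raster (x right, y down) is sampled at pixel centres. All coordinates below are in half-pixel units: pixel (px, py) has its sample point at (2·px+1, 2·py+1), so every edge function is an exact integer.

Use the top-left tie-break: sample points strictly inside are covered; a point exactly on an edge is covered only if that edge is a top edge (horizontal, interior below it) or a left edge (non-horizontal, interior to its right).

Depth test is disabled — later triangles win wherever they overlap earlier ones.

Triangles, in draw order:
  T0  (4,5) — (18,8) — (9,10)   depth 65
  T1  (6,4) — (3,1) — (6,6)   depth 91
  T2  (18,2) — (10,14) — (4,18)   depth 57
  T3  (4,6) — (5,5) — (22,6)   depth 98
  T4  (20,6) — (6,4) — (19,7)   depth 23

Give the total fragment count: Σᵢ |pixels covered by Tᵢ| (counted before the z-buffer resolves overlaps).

T0:
  2·area = 55
  edge (4, 5)→(18, 8): d=(14,3) right/bottom  bias=-1
  edge (18, 8)→(9, 10): d=(-9,2) right/bottom  bias=-1
  edge (9, 10)→(4, 5): d=(-5,-5) top-left  bias=+0
    (3,3)@(7, 7): e=[19,31,5] → █
    (4,3)@(9, 7): e=[13,27,15] → █
    (5,3)@(11, 7): e=[7,23,25] → █
    (6,3)@(13, 7): e=[1,19,35] → █
    (7,3)@(15, 7): e=[-5,15,45] → ·
    (3,4)@(7, 9): e=[47,13,-5] → ·
    (4,4)@(9, 9): e=[41,9,5] → █
    (7,4)@(15, 9): e=[23,-3,35] → ·
    (4,5)@(9, 11): e=[69,-9,-5] → ·
    (5,5)@(11, 11): e=[63,-13,5] → ·
    (6,5)@(13, 11): e=[57,-17,15] → ·
  covered (7 px):
    · · · · · · · · · · · ·
    · · · · · · · · · · · ·
    · · · · · · · · · · · ·
    · · · █ █ █ █ · · · · ·
    · · · · █ █ █ · · · · ·
    · · · · · · · · · · · ·
    · · · · · · · · · · · ·
    · · · · · · · · · · · ·
    · · · · · · · · · · · ·
T1:
  2·area = 6  (B↔C swapped to make it positive)
  edge (6, 4)→(6, 6): d=(0,2) right/bottom  bias=-1
  edge (6, 6)→(3, 1): d=(-3,-5) top-left  bias=+0
  edge (3, 1)→(6, 4): d=(3,3) right/bottom  bias=-1
    (1,0)@(3, 1): e=[6,0,0] → ·  [on edge]
    (2,1)@(5, 3): e=[2,4,0] → ·  [on edge]
    (3,2)@(7, 5): e=[-2,8,0] → ·  [on edge]
    (4,3)@(9, 7): e=[-6,12,0] → ·  [on edge]
    (5,4)@(11, 9): e=[-10,16,0] → ·  [on edge]
    (4,5)@(9, 11): e=[-6,0,12] → ·  [on edge]
    (6,5)@(13, 11): e=[-14,20,0] → ·  [on edge]
    (7,6)@(15, 13): e=[-18,24,0] → ·  [on edge]
    (8,7)@(17, 15): e=[-22,28,0] → ·  [on edge]
    (9,8)@(19, 17): e=[-26,32,0] → ·  [on edge]
  covered (0 px):
    · · · · · · · · · · · ·
    · · · · · · · · · · · ·
    · · · · · · · · · · · ·
    · · · · · · · · · · · ·
    · · · · · · · · · · · ·
    · · · · · · · · · · · ·
    · · · · · · · · · · · ·
    · · · · · · · · · · · ·
    · · · · · · · · · · · ·
T2:
  2·area = 40
  edge (18, 2)→(10, 14): d=(-8,12) right/bottom  bias=-1
  edge (10, 14)→(4, 18): d=(-6,4) right/bottom  bias=-1
  edge (4, 18)→(18, 2): d=(14,-16) top-left  bias=+0
    (6,4)@(13, 9): e=[4,18,18] → █
    (7,4)@(15, 9): e=[-20,10,50] → ·
    (5,5)@(11, 11): e=[12,14,14] → █
    (6,5)@(13, 11): e=[-12,6,46] → ·
    (4,6)@(9, 13): e=[20,10,10] → █
    (5,6)@(11, 13): e=[-4,2,42] → ·
    (3,7)@(7, 15): e=[28,6,6] → █
    (4,7)@(9, 15): e=[4,-2,38] → ·
    (2,8)@(5, 17): e=[36,2,2] → █
    (3,8)@(7, 17): e=[12,-6,34] → ·
  covered (5 px):
    · · · · · · · · · · · ·
    · · · · · · · · · · · ·
    · · · · · · · · · · · ·
    · · · · · · · · · · · ·
    · · · · · · █ · · · · ·
    · · · · · █ · · · · · ·
    · · · · █ · · · · · · ·
    · · · █ · · · · · · · ·
    · · █ · · · · · · · · ·
T3:
  2·area = 18
  edge (4, 6)→(5, 5): d=(1,-1) top-left  bias=+0
  edge (5, 5)→(22, 6): d=(17,1) right/bottom  bias=-1
  edge (22, 6)→(4, 6): d=(-18,0) right/bottom  bias=-1
    (4,0)@(9, 1): e=[0,-72,90] → ·  [on edge]
    (3,1)@(7, 3): e=[0,-36,54] → ·  [on edge]
    (2,2)@(5, 5): e=[0,0,18] → ·  [on edge]
    (1,3)@(3, 7): e=[0,36,-18] → ·  [on edge]
    (0,4)@(1, 9): e=[0,72,-54] → ·  [on edge]
  covered (0 px):
    · · · · · · · · · · · ·
    · · · · · · · · · · · ·
    · · · · · · · · · · · ·
    · · · · · · · · · · · ·
    · · · · · · · · · · · ·
    · · · · · · · · · · · ·
    · · · · · · · · · · · ·
    · · · · · · · · · · · ·
    · · · · · · · · · · · ·
T4:
  2·area = 16  (B↔C swapped to make it positive)
  edge (20, 6)→(19, 7): d=(-1,1) right/bottom  bias=-1
  edge (19, 7)→(6, 4): d=(-13,-3) top-left  bias=+0
  edge (6, 4)→(20, 6): d=(14,2) right/bottom  bias=-1
    (11,1)@(23, 3): e=[0,64,-48] → ·  [on edge]
    (5,2)@(11, 5): e=[10,2,4] → █
    (6,2)@(13, 5): e=[8,8,0] → ·  [on edge]
    (10,2)@(21, 5): e=[0,32,-16] → ·  [on edge]
    (5,3)@(11, 7): e=[8,-24,32] → ·
    (9,3)@(19, 7): e=[0,0,16] → ·  [on edge]
    (8,4)@(17, 9): e=[0,-32,48] → ·  [on edge]
    (7,5)@(15, 11): e=[0,-64,80] → ·  [on edge]
    (6,6)@(13, 13): e=[0,-96,112] → ·  [on edge]
    (5,7)@(11, 15): e=[0,-128,144] → ·  [on edge]
    (4,8)@(9, 17): e=[0,-160,176] → ·  [on edge]
  covered (1 px):
    · · · · · · · · · · · ·
    · · · · · · · · · · · ·
    · · · · · █ · · · · · ·
    · · · · · · · · · · · ·
    · · · · · · · · · · · ·
    · · · · · · · · · · · ·
    · · · · · · · · · · · ·
    · · · · · · · · · · · ·
    · · · · · · · · · · · ·

Final: 13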